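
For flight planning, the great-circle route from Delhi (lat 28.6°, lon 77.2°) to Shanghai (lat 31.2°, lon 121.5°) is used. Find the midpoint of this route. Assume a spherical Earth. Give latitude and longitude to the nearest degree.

≈ lat 32°, lon 99°

Convert each endpoint to a unit vector on the sphere (x = cos φ cos λ, y = cos φ sin λ, z = sin φ).
The central angle between the endpoints is δ = arccos(p₁·p₂) ≈ 0.667 rad (38.2°).
Interpolate at f = 1/2 with slerp weights a = sin((1−f)δ)/sin δ ≈ 0.529, b = sin(fδ)/sin δ ≈ 0.529.
p = a·p₁ + b·p₂ ≈ (-0.134, 0.839, 0.527); φ = arcsin(p_z) ≈ 31.83°, λ = atan2(p_y, p_x) ≈ 99.05°.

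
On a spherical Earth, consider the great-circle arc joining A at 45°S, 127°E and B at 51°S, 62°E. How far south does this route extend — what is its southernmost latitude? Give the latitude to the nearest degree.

The great circle lies in the plane with unit normal n̂ = (p₁ × p₂)/|p₁ × p₂|.
Here n̂_z ≈ -0.597; the vertex latitude is φ_max = arccos|n̂_z| ≈ 53.3°.
Check via Clairaut: cos φ_max = |cos φ₁| · sin C = cos(45.0°)·sin(122.4°) ≈ 0.597, again giving ≈ 53.3°.

≈ 53°S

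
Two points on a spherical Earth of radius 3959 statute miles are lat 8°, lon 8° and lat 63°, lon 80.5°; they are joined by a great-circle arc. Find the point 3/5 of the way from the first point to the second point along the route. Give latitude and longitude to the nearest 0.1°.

Convert each endpoint to a unit vector on the sphere (x = cos φ cos λ, y = cos φ sin λ, z = sin φ).
The central angle between the endpoints is δ = arccos(p₁·p₂) ≈ 1.309 rad (75.0°).
Interpolate at f = 3/5 with slerp weights a = sin((1−f)δ)/sin δ ≈ 0.518, b = sin(fδ)/sin δ ≈ 0.732.
p = a·p₁ + b·p₂ ≈ (0.562, 0.399, 0.724); φ = arcsin(p_z) ≈ 46.40°, λ = atan2(p_y, p_x) ≈ 35.36°.

≈ lat 46.4°, lon 35.4°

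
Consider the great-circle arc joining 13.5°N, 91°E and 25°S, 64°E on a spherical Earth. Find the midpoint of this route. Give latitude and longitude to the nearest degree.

The haversine formula gives a central angle δ ≈ 0.814 rad (46.6°) between the endpoints.
Interpolate at f = 1/2 with slerp weights a = sin((1−f)δ)/sin δ ≈ 0.544, b = sin(fδ)/sin δ ≈ 0.544.
p = a·p₁ + b·p₂ ≈ (0.207, 0.973, -0.103); φ = arcsin(p_z) ≈ -5.91°, λ = atan2(p_y, p_x) ≈ 77.98°.

≈ 6°S, 78°E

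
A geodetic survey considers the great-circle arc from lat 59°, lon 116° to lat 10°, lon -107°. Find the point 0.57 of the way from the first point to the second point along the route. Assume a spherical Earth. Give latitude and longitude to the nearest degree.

≈ lat 50°, lon -130°

The haversine formula gives a central angle δ ≈ 1.795 rad (102.8°) between the endpoints.
Interpolate at f = 0.57 with slerp weights a = sin((1−f)δ)/sin δ ≈ 0.715, b = sin(fδ)/sin δ ≈ 0.876.
p = a·p₁ + b·p₂ ≈ (-0.414, -0.493, 0.765); φ = arcsin(p_z) ≈ 49.92°, λ = atan2(p_y, p_x) ≈ -129.97°.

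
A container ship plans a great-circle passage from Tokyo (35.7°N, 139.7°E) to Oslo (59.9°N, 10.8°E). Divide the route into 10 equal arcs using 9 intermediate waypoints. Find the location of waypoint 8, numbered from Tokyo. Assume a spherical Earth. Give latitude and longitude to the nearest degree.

The haversine formula gives a central angle δ ≈ 1.319 rad (75.6°) between the endpoints.
Interpolate at f = 8/10 with slerp weights a = sin((1−f)δ)/sin δ ≈ 0.269, b = sin(fδ)/sin δ ≈ 0.898.
p = a·p₁ + b·p₂ ≈ (0.276, 0.226, 0.934); φ = arcsin(p_z) ≈ 69.12°, λ = atan2(p_y, p_x) ≈ 39.31°.

≈ 69°N, 39°E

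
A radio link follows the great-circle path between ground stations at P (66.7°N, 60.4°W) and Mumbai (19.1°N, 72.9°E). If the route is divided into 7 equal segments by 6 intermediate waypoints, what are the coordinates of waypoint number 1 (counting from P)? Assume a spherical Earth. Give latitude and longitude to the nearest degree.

Write both endpoints as unit vectors p₁, p₂ with components (cos φ cos λ, cos φ sin λ, sin φ).
The central angle between the endpoints is δ = arccos(p₁·p₂) ≈ 1.527 rad (87.5°).
Interpolate at f = 1/7 with slerp weights a = sin((1−f)δ)/sin δ ≈ 0.967, b = sin(fδ)/sin δ ≈ 0.217.
p = a·p₁ + b·p₂ ≈ (0.249, -0.137, 0.959); φ = arcsin(p_z) ≈ 73.49°, λ = atan2(p_y, p_x) ≈ -28.79°.

≈ (73°N, 29°W)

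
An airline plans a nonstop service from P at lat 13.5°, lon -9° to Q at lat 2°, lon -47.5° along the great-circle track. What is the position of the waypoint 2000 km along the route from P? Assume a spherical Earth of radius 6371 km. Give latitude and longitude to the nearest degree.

Convert each endpoint to a unit vector on the sphere (x = cos φ cos λ, y = cos φ sin λ, z = sin φ).
The central angle between the endpoints is δ = arccos(p₁·p₂) ≈ 0.694 rad (39.8°). The total great-circle distance is δ·R ≈ 0.694 × 6371 ≈ 4422 km, so the target fraction is f = 2000/4422 ≈ 0.452.
Interpolate at f ≈ 0.452 with slerp weights a = sin((1−f)δ)/sin δ ≈ 0.580, b = sin(fδ)/sin δ ≈ 0.483.
p = a·p₁ + b·p₂ ≈ (0.883, -0.444, 0.152); φ = arcsin(p_z) ≈ 8.76°, λ = atan2(p_y, p_x) ≈ -26.69°.

≈ lat 9°, lon -27°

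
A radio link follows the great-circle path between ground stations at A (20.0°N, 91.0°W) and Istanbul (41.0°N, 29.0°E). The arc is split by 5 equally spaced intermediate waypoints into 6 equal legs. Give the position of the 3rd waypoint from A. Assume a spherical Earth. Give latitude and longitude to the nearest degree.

Write both endpoints as unit vectors p₁, p₂ with components (cos φ cos λ, cos φ sin λ, sin φ).
The central angle between the endpoints is δ = arccos(p₁·p₂) ≈ 1.701 rad (97.5°).
Interpolate at f = 3/6 with slerp weights a = sin((1−f)δ)/sin δ ≈ 0.758, b = sin(fδ)/sin δ ≈ 0.758.
p = a·p₁ + b·p₂ ≈ (0.488, -0.435, 0.757); φ = arcsin(p_z) ≈ 49.18°, λ = atan2(p_y, p_x) ≈ -41.71°.

≈ (49°N, 42°W)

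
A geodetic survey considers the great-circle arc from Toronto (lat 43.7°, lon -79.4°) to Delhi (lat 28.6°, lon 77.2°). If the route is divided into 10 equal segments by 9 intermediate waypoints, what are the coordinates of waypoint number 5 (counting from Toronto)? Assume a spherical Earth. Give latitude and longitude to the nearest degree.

Write both endpoints as unit vectors p₁, p₂ with components (cos φ cos λ, cos φ sin λ, sin φ).
The central angle between the endpoints is δ = arccos(p₁·p₂) ≈ 1.825 rad (104.6°).
Interpolate at f = 5/10 with slerp weights a = sin((1−f)δ)/sin δ ≈ 0.817, b = sin(fδ)/sin δ ≈ 0.817.
p = a·p₁ + b·p₂ ≈ (0.268, 0.119, 0.956); φ = arcsin(p_z) ≈ 72.96°, λ = atan2(p_y, p_x) ≈ 23.96°.

≈ lat 73°, lon 24°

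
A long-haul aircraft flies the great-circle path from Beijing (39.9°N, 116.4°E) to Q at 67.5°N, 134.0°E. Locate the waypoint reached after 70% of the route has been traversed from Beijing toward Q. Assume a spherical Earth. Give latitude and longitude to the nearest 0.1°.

≈ 59.5°N, 125.8°E

Convert each endpoint to a unit vector on the sphere (x = cos φ cos λ, y = cos φ sin λ, z = sin φ).
The central angle between the endpoints is δ = arccos(p₁·p₂) ≈ 0.511 rad (29.3°).
Interpolate at f = 0.70 with slerp weights a = sin((1−f)δ)/sin δ ≈ 0.312, b = sin(fδ)/sin δ ≈ 0.716.
p = a·p₁ + b·p₂ ≈ (-0.297, 0.412, 0.862); φ = arcsin(p_z) ≈ 59.50°, λ = atan2(p_y, p_x) ≈ 125.79°.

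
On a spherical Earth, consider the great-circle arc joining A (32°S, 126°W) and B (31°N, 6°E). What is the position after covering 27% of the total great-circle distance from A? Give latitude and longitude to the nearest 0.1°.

≈ (18.3°S, 87.0°W)

From cos δ = sin φ₁ sin φ₂ + cos φ₁ cos φ₂ cos Δλ, the central angle is δ ≈ 2.433 rad (139.4°).
Interpolate at f = 0.27 with slerp weights a = sin((1−f)δ)/sin δ ≈ 1.505, b = sin(fδ)/sin δ ≈ 0.939.
p = a·p₁ + b·p₂ ≈ (0.050, -0.948, -0.314); φ = arcsin(p_z) ≈ -18.29°, λ = atan2(p_y, p_x) ≈ -86.98°.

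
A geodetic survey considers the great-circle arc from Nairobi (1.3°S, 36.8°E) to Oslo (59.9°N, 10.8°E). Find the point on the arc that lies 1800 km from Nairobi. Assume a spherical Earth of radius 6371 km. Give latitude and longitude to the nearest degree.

≈ 14°N, 33°E

Write both endpoints as unit vectors p₁, p₂ with components (cos φ cos λ, cos φ sin λ, sin φ).
The central angle between the endpoints is δ = arccos(p₁·p₂) ≈ 1.125 rad (64.5°). The total great-circle distance is δ·R ≈ 1.125 × 6371 ≈ 7169 km, so the target fraction is f = 1800/7169 ≈ 0.251.
Interpolate at f ≈ 0.251 with slerp weights a = sin((1−f)δ)/sin δ ≈ 0.827, b = sin(fδ)/sin δ ≈ 0.309.
p = a·p₁ + b·p₂ ≈ (0.814, 0.524, 0.249); φ = arcsin(p_z) ≈ 14.39°, λ = atan2(p_y, p_x) ≈ 32.78°.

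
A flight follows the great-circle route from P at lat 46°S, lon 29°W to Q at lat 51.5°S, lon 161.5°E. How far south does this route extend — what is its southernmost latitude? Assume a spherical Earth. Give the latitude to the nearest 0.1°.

≈ 85.4°S

The great circle lies in the plane with unit normal n̂ = (p₁ × p₂)/|p₁ × p₂|.
Here n̂_z ≈ -0.080; the vertex latitude is φ_max = arccos|n̂_z| ≈ 85.4°.
Check via Clairaut: cos φ_max = |cos φ₁| · sin C = cos(46.0°)·sin(173.4°) ≈ 0.080, again giving ≈ 85.4°.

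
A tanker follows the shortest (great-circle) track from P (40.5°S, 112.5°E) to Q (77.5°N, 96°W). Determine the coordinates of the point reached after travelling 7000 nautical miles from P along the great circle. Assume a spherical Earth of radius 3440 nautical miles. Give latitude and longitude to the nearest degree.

≈ (74°N, 145°E)

Write both endpoints as unit vectors p₁, p₂ with components (cos φ cos λ, cos φ sin λ, sin φ).
The central angle between the endpoints is δ = arccos(p₁·p₂) ≈ 2.463 rad (141.1°). The total great-circle distance is δ·R ≈ 2.463 × 3440 ≈ 8474 nmi, so the target fraction is f = 7000/8474 ≈ 0.826.
Interpolate at f ≈ 0.826 with slerp weights a = sin((1−f)δ)/sin δ ≈ 0.662, b = sin(fδ)/sin δ ≈ 1.425.
p = a·p₁ + b·p₂ ≈ (-0.225, 0.158, 0.961); φ = arcsin(p_z) ≈ 74.03°, λ = atan2(p_y, p_x) ≈ 144.84°.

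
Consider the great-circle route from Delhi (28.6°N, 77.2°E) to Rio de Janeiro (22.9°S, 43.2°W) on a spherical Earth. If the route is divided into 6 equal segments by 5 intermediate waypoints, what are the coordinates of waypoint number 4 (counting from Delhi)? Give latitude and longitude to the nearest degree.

≈ 5°S, 4°W

Write both endpoints as unit vectors p₁, p₂ with components (cos φ cos λ, cos φ sin λ, sin φ).
The central angle between the endpoints is δ = arccos(p₁·p₂) ≈ 2.209 rad (126.6°).
Interpolate at f = 4/6 with slerp weights a = sin((1−f)δ)/sin δ ≈ 0.836, b = sin(fδ)/sin δ ≈ 1.239.
p = a·p₁ + b·p₂ ≈ (0.994, -0.066, -0.082); φ = arcsin(p_z) ≈ -4.70°, λ = atan2(p_y, p_x) ≈ -3.77°.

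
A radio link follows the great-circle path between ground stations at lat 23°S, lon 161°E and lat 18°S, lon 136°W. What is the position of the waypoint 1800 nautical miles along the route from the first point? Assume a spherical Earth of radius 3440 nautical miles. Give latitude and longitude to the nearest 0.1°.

From cos δ = sin φ₁ sin φ₂ + cos φ₁ cos φ₂ cos Δλ, the central angle is δ ≈ 1.026 rad (58.8°). The total great-circle distance is δ·R ≈ 1.026 × 3440 ≈ 3530 nmi, so the target fraction is f = 1800/3530 ≈ 0.510.
Interpolate at f ≈ 0.510 with slerp weights a = sin((1−f)δ)/sin δ ≈ 0.563, b = sin(fδ)/sin δ ≈ 0.584.
p = a·p₁ + b·p₂ ≈ (-0.890, -0.217, -0.401); φ = arcsin(p_z) ≈ -23.62°, λ = atan2(p_y, p_x) ≈ -166.29°.

≈ lat 23.6°S, lon 166.3°W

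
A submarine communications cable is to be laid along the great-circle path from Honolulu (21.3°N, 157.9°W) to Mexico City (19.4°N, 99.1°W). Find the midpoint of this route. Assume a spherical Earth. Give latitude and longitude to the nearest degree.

Write both endpoints as unit vectors p₁, p₂ with components (cos φ cos λ, cos φ sin λ, sin φ).
The central angle between the endpoints is δ = arccos(p₁·p₂) ≈ 0.957 rad (54.8°).
Interpolate at f = 1/2 with slerp weights a = sin((1−f)δ)/sin δ ≈ 0.563, b = sin(fδ)/sin δ ≈ 0.563.
p = a·p₁ + b·p₂ ≈ (-0.570, -0.722, 0.392); φ = arcsin(p_z) ≈ 23.06°, λ = atan2(p_y, p_x) ≈ -128.30°.

≈ 23°N, 128°W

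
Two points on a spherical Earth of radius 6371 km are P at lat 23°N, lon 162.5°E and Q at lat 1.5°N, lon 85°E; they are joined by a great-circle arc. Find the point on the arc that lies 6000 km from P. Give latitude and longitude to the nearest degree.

≈ lat 11°N, lon 107°E

Write both endpoints as unit vectors p₁, p₂ with components (cos φ cos λ, cos φ sin λ, sin φ).
The central angle between the endpoints is δ = arccos(p₁·p₂) ≈ 1.360 rad (77.9°). The total great-circle distance is δ·R ≈ 1.360 × 6371 ≈ 8664 km, so the target fraction is f = 6000/8664 ≈ 0.693.
Interpolate at f ≈ 0.693 with slerp weights a = sin((1−f)δ)/sin δ ≈ 0.415, b = sin(fδ)/sin δ ≈ 0.827.
p = a·p₁ + b·p₂ ≈ (-0.292, 0.938, 0.184); φ = arcsin(p_z) ≈ 10.60°, λ = atan2(p_y, p_x) ≈ 107.31°.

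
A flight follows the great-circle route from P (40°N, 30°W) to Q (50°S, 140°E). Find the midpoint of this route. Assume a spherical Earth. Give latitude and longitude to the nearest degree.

From cos δ = sin φ₁ sin φ₂ + cos φ₁ cos φ₂ cos Δλ, the central angle is δ ≈ 2.928 rad (167.8°).
Interpolate at f = 1/2 with slerp weights a = sin((1−f)δ)/sin δ ≈ 4.696, b = sin(fδ)/sin δ ≈ 4.696.
p = a·p₁ + b·p₂ ≈ (0.803, 0.142, -0.579); φ = arcsin(p_z) ≈ -35.37°, λ = atan2(p_y, p_x) ≈ 10.00°.

≈ (35°S, 10°E)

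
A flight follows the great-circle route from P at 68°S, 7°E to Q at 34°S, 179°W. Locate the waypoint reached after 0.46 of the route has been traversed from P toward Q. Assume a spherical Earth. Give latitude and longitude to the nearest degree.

≈ 76°S, 175°E

Write both endpoints as unit vectors p₁, p₂ with components (cos φ cos λ, cos φ sin λ, sin φ).
The central angle between the endpoints is δ = arccos(p₁·p₂) ≈ 1.360 rad (77.9°).
Interpolate at f = 0.46 with slerp weights a = sin((1−f)δ)/sin δ ≈ 0.685, b = sin(fδ)/sin δ ≈ 0.599.
p = a·p₁ + b·p₂ ≈ (-0.242, 0.023, -0.970); φ = arcsin(p_z) ≈ -75.96°, λ = atan2(p_y, p_x) ≈ 174.65°.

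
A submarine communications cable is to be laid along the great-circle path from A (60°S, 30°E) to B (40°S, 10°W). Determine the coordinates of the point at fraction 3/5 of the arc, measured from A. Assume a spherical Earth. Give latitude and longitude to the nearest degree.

≈ (50°S, 2°E)

From cos δ = sin φ₁ sin φ₂ + cos φ₁ cos φ₂ cos Δλ, the central angle is δ ≈ 0.555 rad (31.8°).
Interpolate at f = 3/5 with slerp weights a = sin((1−f)δ)/sin δ ≈ 0.418, b = sin(fδ)/sin δ ≈ 0.620.
p = a·p₁ + b·p₂ ≈ (0.649, 0.022, -0.761); φ = arcsin(p_z) ≈ -49.51°, λ = atan2(p_y, p_x) ≈ 1.94°.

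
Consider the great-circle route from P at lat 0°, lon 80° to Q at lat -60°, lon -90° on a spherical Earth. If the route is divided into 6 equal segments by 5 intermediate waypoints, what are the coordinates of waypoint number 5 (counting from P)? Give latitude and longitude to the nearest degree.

≈ lat -79°, lon -69°

Convert each endpoint to a unit vector on the sphere (x = cos φ cos λ, y = cos φ sin λ, z = sin φ).
The central angle between the endpoints is δ = arccos(p₁·p₂) ≈ 2.086 rad (119.5°).
Interpolate at f = 5/6 with slerp weights a = sin((1−f)δ)/sin δ ≈ 0.391, b = sin(fδ)/sin δ ≈ 1.133.
p = a·p₁ + b·p₂ ≈ (0.068, -0.181, -0.981); φ = arcsin(p_z) ≈ -78.85°, λ = atan2(p_y, p_x) ≈ -69.42°.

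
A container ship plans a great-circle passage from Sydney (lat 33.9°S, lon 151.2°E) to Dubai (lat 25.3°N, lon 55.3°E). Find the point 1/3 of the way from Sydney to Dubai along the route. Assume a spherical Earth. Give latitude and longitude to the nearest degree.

Convert each endpoint to a unit vector on the sphere (x = cos φ cos λ, y = cos φ sin λ, z = sin φ).
The central angle between the endpoints is δ = arccos(p₁·p₂) ≈ 1.892 rad (108.4°).
Interpolate at f = 1/3 with slerp weights a = sin((1−f)δ)/sin δ ≈ 1.004, b = sin(fδ)/sin δ ≈ 0.621.
p = a·p₁ + b·p₂ ≈ (-0.410, 0.863, -0.294); φ = arcsin(p_z) ≈ -17.11°, λ = atan2(p_y, p_x) ≈ 115.42°.

≈ lat 17°S, lon 115°E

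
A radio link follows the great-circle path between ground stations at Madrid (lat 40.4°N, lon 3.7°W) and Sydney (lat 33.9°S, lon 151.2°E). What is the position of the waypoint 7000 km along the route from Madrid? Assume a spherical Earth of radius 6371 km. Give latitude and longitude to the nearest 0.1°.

≈ lat 24.4°N, lon 70.7°E

Write both endpoints as unit vectors p₁, p₂ with components (cos φ cos λ, cos φ sin λ, sin φ).
The central angle between the endpoints is δ = arccos(p₁·p₂) ≈ 2.776 rad (159.0°). The total great-circle distance is δ·R ≈ 2.776 × 6371 ≈ 17685 km, so the target fraction is f = 7000/17685 ≈ 0.396.
Interpolate at f ≈ 0.396 with slerp weights a = sin((1−f)δ)/sin δ ≈ 2.781, b = sin(fδ)/sin δ ≈ 2.491.
p = a·p₁ + b·p₂ ≈ (0.302, 0.859, 0.413); φ = arcsin(p_z) ≈ 24.40°, λ = atan2(p_y, p_x) ≈ 70.66°.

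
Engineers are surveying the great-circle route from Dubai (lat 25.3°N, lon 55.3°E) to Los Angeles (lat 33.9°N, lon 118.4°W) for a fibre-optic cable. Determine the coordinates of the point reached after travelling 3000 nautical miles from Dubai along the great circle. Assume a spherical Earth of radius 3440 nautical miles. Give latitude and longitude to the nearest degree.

≈ lat 74°N, lon 38°E

From cos δ = sin φ₁ sin φ₂ + cos φ₁ cos φ₂ cos Δλ, the central angle is δ ≈ 2.103 rad (120.5°). The total great-circle distance is δ·R ≈ 2.103 × 3440 ≈ 7235 nmi, so the target fraction is f = 3000/7235 ≈ 0.415.
Interpolate at f ≈ 0.415 with slerp weights a = sin((1−f)δ)/sin δ ≈ 1.094, b = sin(fδ)/sin δ ≈ 0.889.
p = a·p₁ + b·p₂ ≈ (0.212, 0.165, 0.963); φ = arcsin(p_z) ≈ 74.42°, λ = atan2(p_y, p_x) ≈ 37.76°.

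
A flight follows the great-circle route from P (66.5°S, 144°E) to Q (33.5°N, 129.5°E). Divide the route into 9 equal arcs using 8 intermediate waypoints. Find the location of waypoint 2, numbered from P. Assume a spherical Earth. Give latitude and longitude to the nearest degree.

Convert each endpoint to a unit vector on the sphere (x = cos φ cos λ, y = cos φ sin λ, z = sin φ).
The central angle between the endpoints is δ = arccos(p₁·p₂) ≈ 1.756 rad (100.6°).
Interpolate at f = 2/9 with slerp weights a = sin((1−f)δ)/sin δ ≈ 0.996, b = sin(fδ)/sin δ ≈ 0.387.
p = a·p₁ + b·p₂ ≈ (-0.527, 0.483, -0.700); φ = arcsin(p_z) ≈ -44.42°, λ = atan2(p_y, p_x) ≈ 137.50°.

≈ (44°S, 138°E)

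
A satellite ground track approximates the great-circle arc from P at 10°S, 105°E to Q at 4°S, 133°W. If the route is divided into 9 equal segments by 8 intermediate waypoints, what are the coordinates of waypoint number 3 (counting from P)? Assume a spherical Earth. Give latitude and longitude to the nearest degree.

≈ 15°S, 146°E

From cos δ = sin φ₁ sin φ₂ + cos φ₁ cos φ₂ cos Δλ, the central angle is δ ≈ 2.104 rad (120.6°).
Interpolate at f = 3/9 with slerp weights a = sin((1−f)δ)/sin δ ≈ 1.145, b = sin(fδ)/sin δ ≈ 0.749.
p = a·p₁ + b·p₂ ≈ (-0.802, 0.542, -0.251); φ = arcsin(p_z) ≈ -14.54°, λ = atan2(p_y, p_x) ≈ 145.92°.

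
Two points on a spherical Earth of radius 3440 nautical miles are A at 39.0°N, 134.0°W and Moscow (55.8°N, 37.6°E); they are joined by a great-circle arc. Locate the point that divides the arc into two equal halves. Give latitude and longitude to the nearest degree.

≈ 81°N, 114°W

Write both endpoints as unit vectors p₁, p₂ with components (cos φ cos λ, cos φ sin λ, sin φ).
The central angle between the endpoints is δ = arccos(p₁·p₂) ≈ 1.482 rad (84.9°).
Interpolate at f = 1/2 with slerp weights a = sin((1−f)δ)/sin δ ≈ 0.678, b = sin(fδ)/sin δ ≈ 0.678.
p = a·p₁ + b·p₂ ≈ (-0.064, -0.146, 0.987); φ = arcsin(p_z) ≈ 80.80°, λ = atan2(p_y, p_x) ≈ -113.63°.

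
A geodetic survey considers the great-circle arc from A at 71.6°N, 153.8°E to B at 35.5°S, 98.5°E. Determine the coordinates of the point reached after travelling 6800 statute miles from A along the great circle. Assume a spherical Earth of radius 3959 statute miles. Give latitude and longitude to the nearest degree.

Convert each endpoint to a unit vector on the sphere (x = cos φ cos λ, y = cos φ sin λ, z = sin φ).
The central angle between the endpoints is δ = arccos(p₁·p₂) ≈ 1.987 rad (113.9°). The total great-circle distance is δ·R ≈ 1.987 × 3959 ≈ 7868 mi, so the target fraction is f = 6800/7868 ≈ 0.864.
Interpolate at f ≈ 0.864 with slerp weights a = sin((1−f)δ)/sin δ ≈ 0.292, b = sin(fδ)/sin δ ≈ 1.082.
p = a·p₁ + b·p₂ ≈ (-0.213, 0.912, -0.352); φ = arcsin(p_z) ≈ -20.58°, λ = atan2(p_y, p_x) ≈ 103.14°.

≈ 21°S, 103°E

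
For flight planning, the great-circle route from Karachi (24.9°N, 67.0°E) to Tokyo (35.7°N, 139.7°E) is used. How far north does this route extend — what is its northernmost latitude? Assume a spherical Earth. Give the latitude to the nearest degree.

≈ 37°N

The great circle lies in the plane with unit normal n̂ = (p₁ × p₂)/|p₁ × p₂|.
Here n̂_z ≈ +0.794; the vertex latitude is φ_max = arccos|n̂_z| ≈ 37.4°.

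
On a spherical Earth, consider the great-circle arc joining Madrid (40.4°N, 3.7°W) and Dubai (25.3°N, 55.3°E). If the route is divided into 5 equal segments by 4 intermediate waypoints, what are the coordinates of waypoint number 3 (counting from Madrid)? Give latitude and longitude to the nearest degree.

Convert each endpoint to a unit vector on the sphere (x = cos φ cos λ, y = cos φ sin λ, z = sin φ).
The central angle between the endpoints is δ = arccos(p₁·p₂) ≈ 0.887 rad (50.8°).
Interpolate at f = 3/5 with slerp weights a = sin((1−f)δ)/sin δ ≈ 0.448, b = sin(fδ)/sin δ ≈ 0.655.
p = a·p₁ + b·p₂ ≈ (0.678, 0.465, 0.570); φ = arcsin(p_z) ≈ 34.77°, λ = atan2(p_y, p_x) ≈ 34.44°.

≈ (35°N, 34°E)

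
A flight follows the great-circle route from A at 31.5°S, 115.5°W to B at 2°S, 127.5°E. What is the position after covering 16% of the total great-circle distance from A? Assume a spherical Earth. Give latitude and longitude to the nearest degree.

≈ 35°S, 136°W

From cos δ = sin φ₁ sin φ₂ + cos φ₁ cos φ₂ cos Δλ, the central angle is δ ≈ 1.948 rad (111.6°).
Interpolate at f = 0.16 with slerp weights a = sin((1−f)δ)/sin δ ≈ 1.073, b = sin(fδ)/sin δ ≈ 0.330.
p = a·p₁ + b·p₂ ≈ (-0.595, -0.564, -0.572); φ = arcsin(p_z) ≈ -34.92°, λ = atan2(p_y, p_x) ≈ -136.50°.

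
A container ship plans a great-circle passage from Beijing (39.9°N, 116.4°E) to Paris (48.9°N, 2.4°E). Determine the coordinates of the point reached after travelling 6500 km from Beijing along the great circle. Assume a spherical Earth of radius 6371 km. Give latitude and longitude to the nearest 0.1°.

≈ (57.8°N, 23.7°E)

Write both endpoints as unit vectors p₁, p₂ with components (cos φ cos λ, cos φ sin λ, sin φ).
The central angle between the endpoints is δ = arccos(p₁·p₂) ≈ 1.289 rad (73.8°). The total great-circle distance is δ·R ≈ 1.289 × 6371 ≈ 8211 km, so the target fraction is f = 6500/8211 ≈ 0.792.
Interpolate at f ≈ 0.792 with slerp weights a = sin((1−f)δ)/sin δ ≈ 0.276, b = sin(fδ)/sin δ ≈ 0.887.
p = a·p₁ + b·p₂ ≈ (0.489, 0.214, 0.846); φ = arcsin(p_z) ≈ 57.76°, λ = atan2(p_y, p_x) ≈ 23.68°.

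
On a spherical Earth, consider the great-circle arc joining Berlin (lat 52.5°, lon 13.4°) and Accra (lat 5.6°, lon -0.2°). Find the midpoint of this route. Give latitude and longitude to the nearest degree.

≈ lat 29°, lon 5°

The haversine formula gives a central angle δ ≈ 0.842 rad (48.2°) between the endpoints.
Interpolate at f = 1/2 with slerp weights a = sin((1−f)δ)/sin δ ≈ 0.548, b = sin(fδ)/sin δ ≈ 0.548.
p = a·p₁ + b·p₂ ≈ (0.870, 0.075, 0.488); φ = arcsin(p_z) ≈ 29.21°, λ = atan2(p_y, p_x) ≈ 4.95°.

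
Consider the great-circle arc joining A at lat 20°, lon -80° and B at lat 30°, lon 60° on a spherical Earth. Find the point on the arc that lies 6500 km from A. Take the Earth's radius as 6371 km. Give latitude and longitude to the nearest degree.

≈ lat 54°, lon -16°

Convert each endpoint to a unit vector on the sphere (x = cos φ cos λ, y = cos φ sin λ, z = sin φ).
The central angle between the endpoints is δ = arccos(p₁·p₂) ≈ 2.040 rad (116.9°). The total great-circle distance is δ·R ≈ 2.040 × 6371 ≈ 12998 km, so the target fraction is f = 6500/12998 ≈ 0.500.
Interpolate at f ≈ 0.500 with slerp weights a = sin((1−f)δ)/sin δ ≈ 0.955, b = sin(fδ)/sin δ ≈ 0.956.
p = a·p₁ + b·p₂ ≈ (0.570, -0.167, 0.805); φ = arcsin(p_z) ≈ 53.57°, λ = atan2(p_y, p_x) ≈ -16.38°.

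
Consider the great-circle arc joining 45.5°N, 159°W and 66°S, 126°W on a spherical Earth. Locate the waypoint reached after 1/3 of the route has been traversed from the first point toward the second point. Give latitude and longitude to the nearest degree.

Write both endpoints as unit vectors p₁, p₂ with components (cos φ cos λ, cos φ sin λ, sin φ).
The central angle between the endpoints is δ = arccos(p₁·p₂) ≈ 1.996 rad (114.4°).
Interpolate at f = 1/3 with slerp weights a = sin((1−f)δ)/sin δ ≈ 1.066, b = sin(fδ)/sin δ ≈ 0.678.
p = a·p₁ + b·p₂ ≈ (-0.860, -0.491, 0.141); φ = arcsin(p_z) ≈ 8.13°, λ = atan2(p_y, p_x) ≈ -150.28°.

≈ 8°N, 150°W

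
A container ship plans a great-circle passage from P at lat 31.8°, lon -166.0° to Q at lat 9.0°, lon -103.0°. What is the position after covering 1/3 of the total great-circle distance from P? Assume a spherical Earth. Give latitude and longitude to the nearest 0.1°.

From cos δ = sin φ₁ sin φ₂ + cos φ₁ cos φ₂ cos Δλ, the central angle is δ ≈ 1.089 rad (62.4°).
Interpolate at f = 1/3 with slerp weights a = sin((1−f)δ)/sin δ ≈ 0.749, b = sin(fδ)/sin δ ≈ 0.401.
p = a·p₁ + b·p₂ ≈ (-0.707, -0.540, 0.457); φ = arcsin(p_z) ≈ 27.22°, λ = atan2(p_y, p_x) ≈ -142.64°.

≈ lat 27.2°, lon -142.6°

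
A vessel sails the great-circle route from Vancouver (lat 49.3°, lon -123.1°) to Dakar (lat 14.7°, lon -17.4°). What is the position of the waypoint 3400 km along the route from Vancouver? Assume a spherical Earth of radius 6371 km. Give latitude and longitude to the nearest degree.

Convert each endpoint to a unit vector on the sphere (x = cos φ cos λ, y = cos φ sin λ, z = sin φ).
The central angle between the endpoints is δ = arccos(p₁·p₂) ≈ 1.549 rad (88.8°). The total great-circle distance is δ·R ≈ 1.549 × 6371 ≈ 9869 km, so the target fraction is f = 3400/9869 ≈ 0.345.
Interpolate at f ≈ 0.345 with slerp weights a = sin((1−f)δ)/sin δ ≈ 0.850, b = sin(fδ)/sin δ ≈ 0.509.
p = a·p₁ + b·p₂ ≈ (0.167, -0.611, 0.773); φ = arcsin(p_z) ≈ 50.67°, λ = atan2(p_y, p_x) ≈ -74.73°.

≈ lat 51°, lon -75°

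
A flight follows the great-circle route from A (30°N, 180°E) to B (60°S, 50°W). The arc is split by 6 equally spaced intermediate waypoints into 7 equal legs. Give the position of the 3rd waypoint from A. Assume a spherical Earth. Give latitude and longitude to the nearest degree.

Convert each endpoint to a unit vector on the sphere (x = cos φ cos λ, y = cos φ sin λ, z = sin φ).
The central angle between the endpoints is δ = arccos(p₁·p₂) ≈ 2.362 rad (135.3°).
Interpolate at f = 3/7 with slerp weights a = sin((1−f)δ)/sin δ ≈ 1.388, b = sin(fδ)/sin δ ≈ 1.207.
p = a·p₁ + b·p₂ ≈ (-0.814, -0.462, -0.351); φ = arcsin(p_z) ≈ -20.54°, λ = atan2(p_y, p_x) ≈ -150.42°.

≈ (21°S, 150°W)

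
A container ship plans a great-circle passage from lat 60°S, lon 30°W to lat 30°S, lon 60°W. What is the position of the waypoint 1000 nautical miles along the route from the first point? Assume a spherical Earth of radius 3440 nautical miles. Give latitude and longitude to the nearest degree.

Convert each endpoint to a unit vector on the sphere (x = cos φ cos λ, y = cos φ sin λ, z = sin φ).
The central angle between the endpoints is δ = arccos(p₁·p₂) ≈ 0.630 rad (36.1°). The total great-circle distance is δ·R ≈ 0.630 × 3440 ≈ 2167 nmi, so the target fraction is f = 1000/2167 ≈ 0.461.
Interpolate at f ≈ 0.461 with slerp weights a = sin((1−f)δ)/sin δ ≈ 0.565, b = sin(fδ)/sin δ ≈ 0.486.
p = a·p₁ + b·p₂ ≈ (0.455, -0.506, -0.733); φ = arcsin(p_z) ≈ -47.10°, λ = atan2(p_y, p_x) ≈ -48.03°.

≈ lat 47°S, lon 48°W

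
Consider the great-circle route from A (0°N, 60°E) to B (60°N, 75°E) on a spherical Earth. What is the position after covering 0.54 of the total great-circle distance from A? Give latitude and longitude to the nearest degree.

≈ (33°N, 65°E)

Convert each endpoint to a unit vector on the sphere (x = cos φ cos λ, y = cos φ sin λ, z = sin φ).
The central angle between the endpoints is δ = arccos(p₁·p₂) ≈ 1.067 rad (61.1°).
Interpolate at f = 0.54 with slerp weights a = sin((1−f)δ)/sin δ ≈ 0.538, b = sin(fδ)/sin δ ≈ 0.622.
p = a·p₁ + b·p₂ ≈ (0.350, 0.767, 0.539); φ = arcsin(p_z) ≈ 32.60°, λ = atan2(p_y, p_x) ≈ 65.48°.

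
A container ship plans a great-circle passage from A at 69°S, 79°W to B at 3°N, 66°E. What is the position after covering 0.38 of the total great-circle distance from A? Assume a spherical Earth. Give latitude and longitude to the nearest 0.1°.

Write both endpoints as unit vectors p₁, p₂ with components (cos φ cos λ, cos φ sin λ, sin φ).
The central angle between the endpoints is δ = arccos(p₁·p₂) ≈ 1.920 rad (110.0°).
Interpolate at f = 0.38 with slerp weights a = sin((1−f)δ)/sin δ ≈ 0.988, b = sin(fδ)/sin δ ≈ 0.709.
p = a·p₁ + b·p₂ ≈ (0.356, 0.300, -0.885); φ = arcsin(p_z) ≈ -62.29°, λ = atan2(p_y, p_x) ≈ 40.10°.

≈ 62.3°S, 40.1°E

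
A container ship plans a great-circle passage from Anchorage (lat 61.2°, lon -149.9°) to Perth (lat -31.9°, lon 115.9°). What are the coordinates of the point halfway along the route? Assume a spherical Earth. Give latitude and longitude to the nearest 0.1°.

Convert each endpoint to a unit vector on the sphere (x = cos φ cos λ, y = cos φ sin λ, z = sin φ).
The central angle between the endpoints is δ = arccos(p₁·p₂) ≈ 2.086 rad (119.5°).
Interpolate at f = 1/2 with slerp weights a = sin((1−f)δ)/sin δ ≈ 0.993, b = sin(fδ)/sin δ ≈ 0.993.
p = a·p₁ + b·p₂ ≈ (-0.782, 0.518, 0.345); φ = arcsin(p_z) ≈ 20.21°, λ = atan2(p_y, p_x) ≈ 146.46°.

≈ lat 20.2°, lon 146.5°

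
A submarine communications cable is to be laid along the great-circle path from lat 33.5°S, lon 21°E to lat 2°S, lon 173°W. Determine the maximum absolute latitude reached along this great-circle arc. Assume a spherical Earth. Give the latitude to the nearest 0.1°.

The great circle lies in the plane with unit normal n̂ = (p₁ × p₂)/|p₁ × p₂|.
Here n̂_z ≈ +0.328; the vertex latitude is φ_max = arccos|n̂_z| ≈ 70.8°.

≈ 70.8°S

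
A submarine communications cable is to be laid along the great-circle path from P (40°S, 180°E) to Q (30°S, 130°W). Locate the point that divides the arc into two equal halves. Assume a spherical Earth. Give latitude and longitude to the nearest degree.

≈ (38°S, 153°W)

Write both endpoints as unit vectors p₁, p₂ with components (cos φ cos λ, cos φ sin λ, sin φ).
The central angle between the endpoints is δ = arccos(p₁·p₂) ≈ 0.726 rad (41.6°).
Interpolate at f = 1/2 with slerp weights a = sin((1−f)δ)/sin δ ≈ 0.535, b = sin(fδ)/sin δ ≈ 0.535.
p = a·p₁ + b·p₂ ≈ (-0.707, -0.355, -0.611); φ = arcsin(p_z) ≈ -37.68°, λ = atan2(p_y, p_x) ≈ -153.36°.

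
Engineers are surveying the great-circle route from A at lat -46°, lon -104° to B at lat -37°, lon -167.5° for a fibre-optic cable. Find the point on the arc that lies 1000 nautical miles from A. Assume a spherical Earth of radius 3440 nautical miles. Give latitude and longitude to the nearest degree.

Convert each endpoint to a unit vector on the sphere (x = cos φ cos λ, y = cos φ sin λ, z = sin φ).
The central angle between the endpoints is δ = arccos(p₁·p₂) ≈ 0.822 rad (47.1°). The total great-circle distance is δ·R ≈ 0.822 × 3440 ≈ 2829 nmi, so the target fraction is f = 1000/2829 ≈ 0.353.
Interpolate at f ≈ 0.353 with slerp weights a = sin((1−f)δ)/sin δ ≈ 0.692, b = sin(fδ)/sin δ ≈ 0.391.
p = a·p₁ + b·p₂ ≈ (-0.421, -0.534, -0.733); φ = arcsin(p_z) ≈ -47.15°, λ = atan2(p_y, p_x) ≈ -128.27°.

≈ lat -47°, lon -128°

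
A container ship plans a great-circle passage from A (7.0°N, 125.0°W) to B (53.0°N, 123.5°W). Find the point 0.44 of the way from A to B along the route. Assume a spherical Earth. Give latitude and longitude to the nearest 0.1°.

≈ (27.2°N, 124.5°W)

Convert each endpoint to a unit vector on the sphere (x = cos φ cos λ, y = cos φ sin λ, z = sin φ).
The central angle between the endpoints is δ = arccos(p₁·p₂) ≈ 0.803 rad (46.0°).
Interpolate at f = 0.44 with slerp weights a = sin((1−f)δ)/sin δ ≈ 0.604, b = sin(fδ)/sin δ ≈ 0.481.
p = a·p₁ + b·p₂ ≈ (-0.504, -0.733, 0.458); φ = arcsin(p_z) ≈ 27.24°, λ = atan2(p_y, p_x) ≈ -124.51°.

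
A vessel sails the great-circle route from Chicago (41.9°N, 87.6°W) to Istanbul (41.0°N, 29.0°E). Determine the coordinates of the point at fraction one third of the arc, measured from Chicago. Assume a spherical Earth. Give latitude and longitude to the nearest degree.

≈ 57°N, 53°W

The haversine formula gives a central angle δ ≈ 1.383 rad (79.2°) between the endpoints.
Interpolate at f = 1/3 with slerp weights a = sin((1−f)δ)/sin δ ≈ 0.811, b = sin(fδ)/sin δ ≈ 0.453.
p = a·p₁ + b·p₂ ≈ (0.324, -0.437, 0.839); φ = arcsin(p_z) ≈ 57.01°, λ = atan2(p_y, p_x) ≈ -53.46°.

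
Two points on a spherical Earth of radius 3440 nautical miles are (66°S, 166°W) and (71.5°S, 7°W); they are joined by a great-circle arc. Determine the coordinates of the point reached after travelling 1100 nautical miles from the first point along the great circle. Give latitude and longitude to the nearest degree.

From cos δ = sin φ₁ sin φ₂ + cos φ₁ cos φ₂ cos Δλ, the central angle is δ ≈ 0.729 rad (41.8°). The total great-circle distance is δ·R ≈ 0.729 × 3440 ≈ 2508 nmi, so the target fraction is f = 1100/2508 ≈ 0.439.
Interpolate at f ≈ 0.439 with slerp weights a = sin((1−f)δ)/sin δ ≈ 0.597, b = sin(fδ)/sin δ ≈ 0.472.
p = a·p₁ + b·p₂ ≈ (-0.087, -0.077, -0.993); φ = arcsin(p_z) ≈ -83.32°, λ = atan2(p_y, p_x) ≈ -138.52°.

≈ (83°S, 139°W)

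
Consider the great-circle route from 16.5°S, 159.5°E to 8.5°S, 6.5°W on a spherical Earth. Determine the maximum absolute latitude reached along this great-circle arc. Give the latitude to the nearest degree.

The great circle lies in the plane with unit normal n̂ = (p₁ × p₂)/|p₁ × p₂|.
Here n̂_z ≈ -0.480; the vertex latitude is φ_max = arccos|n̂_z| ≈ 61.3°.
Check via Clairaut: cos φ_max = |cos φ₁| · sin C = cos(16.5°)·sin(150.0°) ≈ 0.480, again giving ≈ 61.3°.

≈ 61°S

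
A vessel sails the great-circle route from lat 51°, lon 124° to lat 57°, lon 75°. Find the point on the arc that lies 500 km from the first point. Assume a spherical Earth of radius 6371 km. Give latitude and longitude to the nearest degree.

≈ lat 53°, lon 118°

The haversine formula gives a central angle δ ≈ 0.502 rad (28.8°) between the endpoints. The total great-circle distance is δ·R ≈ 0.502 × 6371 ≈ 3198 km, so the target fraction is f = 500/3198 ≈ 0.156.
Interpolate at f ≈ 0.156 with slerp weights a = sin((1−f)δ)/sin δ ≈ 0.854, b = sin(fδ)/sin δ ≈ 0.163.
p = a·p₁ + b·p₂ ≈ (-0.278, 0.531, 0.800); φ = arcsin(p_z) ≈ 53.17°, λ = atan2(p_y, p_x) ≈ 117.59°.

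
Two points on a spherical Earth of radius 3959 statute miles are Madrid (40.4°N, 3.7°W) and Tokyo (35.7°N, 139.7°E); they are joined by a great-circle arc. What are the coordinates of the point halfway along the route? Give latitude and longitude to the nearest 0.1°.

Write both endpoints as unit vectors p₁, p₂ with components (cos φ cos λ, cos φ sin λ, sin φ).
The central angle between the endpoints is δ = arccos(p₁·p₂) ≈ 1.689 rad (96.8°).
Interpolate at f = 1/2 with slerp weights a = sin((1−f)δ)/sin δ ≈ 0.753, b = sin(fδ)/sin δ ≈ 0.753.
p = a·p₁ + b·p₂ ≈ (0.106, 0.359, 0.927); φ = arcsin(p_z) ≈ 68.05°, λ = atan2(p_y, p_x) ≈ 73.55°.

≈ (68.0°N, 73.5°E)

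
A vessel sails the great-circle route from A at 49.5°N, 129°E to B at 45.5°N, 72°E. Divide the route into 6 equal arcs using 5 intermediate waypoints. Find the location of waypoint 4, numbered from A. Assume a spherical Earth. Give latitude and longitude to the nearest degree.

From cos δ = sin φ₁ sin φ₂ + cos φ₁ cos φ₂ cos Δλ, the central angle is δ ≈ 0.660 rad (37.8°).
Interpolate at f = 4/6 with slerp weights a = sin((1−f)δ)/sin δ ≈ 0.356, b = sin(fδ)/sin δ ≈ 0.695.
p = a·p₁ + b·p₂ ≈ (0.005, 0.643, 0.766); φ = arcsin(p_z) ≈ 50.01°, λ = atan2(p_y, p_x) ≈ 89.55°.

≈ 50°N, 90°E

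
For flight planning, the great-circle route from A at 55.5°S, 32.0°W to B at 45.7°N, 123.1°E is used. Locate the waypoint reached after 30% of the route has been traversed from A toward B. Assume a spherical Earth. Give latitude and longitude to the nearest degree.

The haversine formula gives a central angle δ ≈ 2.820 rad (161.6°) between the endpoints.
Interpolate at f = 0.30 with slerp weights a = sin((1−f)δ)/sin δ ≈ 2.908, b = sin(fδ)/sin δ ≈ 2.366.
p = a·p₁ + b·p₂ ≈ (0.494, 0.512, -0.703); φ = arcsin(p_z) ≈ -44.66°, λ = atan2(p_y, p_x) ≈ 45.99°.

≈ 45°S, 46°E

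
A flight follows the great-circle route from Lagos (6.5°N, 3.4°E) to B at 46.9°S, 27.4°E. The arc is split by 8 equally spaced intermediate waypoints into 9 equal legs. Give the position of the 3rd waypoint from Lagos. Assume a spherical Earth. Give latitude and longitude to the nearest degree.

Convert each endpoint to a unit vector on the sphere (x = cos φ cos λ, y = cos φ sin λ, z = sin φ).
The central angle between the endpoints is δ = arccos(p₁·p₂) ≈ 1.003 rad (57.5°).
Interpolate at f = 3/9 with slerp weights a = sin((1−f)δ)/sin δ ≈ 0.735, b = sin(fδ)/sin δ ≈ 0.389.
p = a·p₁ + b·p₂ ≈ (0.965, 0.166, -0.201); φ = arcsin(p_z) ≈ -11.59°, λ = atan2(p_y, p_x) ≈ 9.74°.

≈ 12°S, 10°E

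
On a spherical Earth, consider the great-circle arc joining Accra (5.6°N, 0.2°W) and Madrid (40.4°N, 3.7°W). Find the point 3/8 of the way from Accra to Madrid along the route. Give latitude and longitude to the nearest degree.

≈ 19°N, 1°W

Write both endpoints as unit vectors p₁, p₂ with components (cos φ cos λ, cos φ sin λ, sin φ).
The central angle between the endpoints is δ = arccos(p₁·p₂) ≈ 0.610 rad (34.9°).
Interpolate at f = 3/8 with slerp weights a = sin((1−f)δ)/sin δ ≈ 0.649, b = sin(fδ)/sin δ ≈ 0.396.
p = a·p₁ + b·p₂ ≈ (0.947, -0.022, 0.320); φ = arcsin(p_z) ≈ 18.66°, λ = atan2(p_y, p_x) ≈ -1.31°.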